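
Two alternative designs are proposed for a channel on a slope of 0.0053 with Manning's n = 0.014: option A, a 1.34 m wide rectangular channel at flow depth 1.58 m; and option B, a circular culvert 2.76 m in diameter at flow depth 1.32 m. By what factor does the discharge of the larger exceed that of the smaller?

Channel A: Flow area A = b·y = 1.34 × 1.58 = 2.117 m². Wetted perimeter P = b + 2y = 1.34 + 2×1.58 = 4.5 m. Hydraulic radius R = A/P = 2.117/4.5 = 0.4705 m. Q_A = (1/0.014)·2.117·0.4705^(2/3)·√0.0053 = 6.66 m³/s.
Channel B: For a circular section of diameter D = 2.76 m at depth y = 1.32 m, the central angle is θ = 2 arccos(1 − 2y/D) = 3.055 rad. Then A = (D²/8)(θ − sin θ) = 2.826 m² and P = Dθ/2 = 4.215 m. Hydraulic radius R = A/P = 2.826/4.215 = 0.6704 m. Q_B = (1/0.014)·2.826·0.6704^(2/3)·√0.0053 = 11.26 m³/s.
The larger discharge is 11.26 m³/s and the smaller is 6.66 m³/s; the ratio is 1.69.

1.69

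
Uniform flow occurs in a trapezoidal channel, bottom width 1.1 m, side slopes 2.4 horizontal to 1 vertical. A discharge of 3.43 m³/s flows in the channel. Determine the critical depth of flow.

y_c = 0.647 m

At critical depth, Q² T / (g A³) = 1, i.e. A³/T = Q²/g = 3.43²/9.81 = 1.199.
Try y = 0.521 m: A³/T = 0.51 — too small.
Try y = 0.747 m: A³/T = 2.154 — too large.
Try y = 0.647 m: A³/T = 1.202 — ≈ 1.199.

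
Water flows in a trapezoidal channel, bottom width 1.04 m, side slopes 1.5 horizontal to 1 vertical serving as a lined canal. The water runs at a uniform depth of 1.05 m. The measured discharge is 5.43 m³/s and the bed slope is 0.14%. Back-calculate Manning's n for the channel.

With bottom width b = 1.04 m and side slope z = 1.5: A = (b + zy)y = (1.04 + 1.5×1.05)×1.05 = 2.746 m²; P = b + 2y√(1+z²) = 1.04 + 2×1.05×1.803 = 4.826 m.
Hydraulic radius R = A/P = 2.746/4.826 = 0.569 m.
Rearranging Manning's equation: n = (1/Q) A R^(2/3) S^(1/2) = (1/5.43) × 2.746 × 0.569^(2/3) × √0.0014 = 0.013.

n = 0.013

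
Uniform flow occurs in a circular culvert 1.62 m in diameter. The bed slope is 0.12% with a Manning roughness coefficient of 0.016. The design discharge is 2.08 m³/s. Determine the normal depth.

Manning's equation rearranged: A R^(2/3) = nQ / (1·√S) = 0.016 × 2.08 / (√0.0012) = 0.9607.
Try y = 1.4 m: A R^(2/3) = 1.176 — too large.
Try y = 0.945 m: A R^(2/3) = 0.7257 — too small.
Try y = 1.15 m: A R^(2/3) = 0.9619 — close enough.

y_n = 1.15 m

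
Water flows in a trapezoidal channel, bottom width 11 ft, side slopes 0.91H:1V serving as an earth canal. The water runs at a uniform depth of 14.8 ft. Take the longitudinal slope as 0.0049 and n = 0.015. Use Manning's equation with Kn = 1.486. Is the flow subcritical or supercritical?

With bottom width b = 11 ft and side slope z = 0.91: A = (b + zy)y = (11 + 0.91×14.8)×14.8 = 362.1 ft²; P = b + 2y√(1+z²) = 11 + 2×14.8×1.352 = 51.02 ft.
Hydraulic radius R = A/P = 362.1/51.02 = 7.098 ft.
V = (1.486/n) R^(2/3) √S = (1.486/0.015) × 7.098^(2/3) × √0.0049 = 25.61 ft/s. Hydraulic depth D_h = A/T = 362.1/37.94 = 9.546 ft.
Froude number Fr = V/√(g·D_h) = 25.61/√(32.2×9.546) = 1.46, which is greater than 1, so the flow is supercritical.

supercritical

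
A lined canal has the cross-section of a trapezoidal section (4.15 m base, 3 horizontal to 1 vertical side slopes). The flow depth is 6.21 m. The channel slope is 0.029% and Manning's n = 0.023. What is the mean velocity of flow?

With bottom width b = 4.15 m and side slope z = 3: A = (b + zy)y = (4.15 + 3×6.21)×6.21 = 141.5 m²; P = b + 2y√(1+z²) = 4.15 + 2×6.21×3.162 = 43.43 m.
Hydraulic radius R = A/P = 141.5/43.43 = 3.258 m.
From Manning's equation, V = (1/n) R^(2/3) S^(1/2) = (1/0.023) × 3.258^(2/3) × 0.00029^(1/2) = 1.63 m/s.

V = 1.63 m/s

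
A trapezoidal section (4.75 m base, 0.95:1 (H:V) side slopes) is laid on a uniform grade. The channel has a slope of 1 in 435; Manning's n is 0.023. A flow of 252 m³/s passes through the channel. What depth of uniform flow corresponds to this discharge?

Manning's equation rearranged: A R^(2/3) = nQ / (1·√S) = 0.023 × 252 / (√0.002299) = 120.9.
At y = 5.03 m: A R^(2/3) = 90 — low.
At y = 6.69 m: A R^(2/3) = 161.4 — high.
At y = 5.82 m: A R^(2/3) = 121 — matches.

y_n = 5.82 m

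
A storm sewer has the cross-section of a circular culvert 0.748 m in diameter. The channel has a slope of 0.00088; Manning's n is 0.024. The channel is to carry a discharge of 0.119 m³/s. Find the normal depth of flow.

y_n = 0.448 m

Manning's equation rearranged: A R^(2/3) = nQ / (1·√S) = 0.024 × 0.119 / (√0.00088) = 0.09628.
Try y = 0.494 m: A R^(2/3) = 0.1112 — over.
Try y = 0.32 m: A R^(2/3) = 0.0547 — short.
Try y = 0.448 m: A R^(2/3) = 0.09628 — matches.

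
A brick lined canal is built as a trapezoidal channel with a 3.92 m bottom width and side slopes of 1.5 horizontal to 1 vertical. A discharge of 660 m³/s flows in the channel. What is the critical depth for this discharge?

At critical depth, Q² T / (g A³) = 1, i.e. A³/T = Q²/g = 660²/9.81 = 44400.
Trying y = 5.4 m: A³/T = 13590 — too small.
Trying y = 8.21 m: A³/T = 82940 — too large.
Trying y = 7.12 m: A³/T = 44430 — matches.

y_c = 7.12 m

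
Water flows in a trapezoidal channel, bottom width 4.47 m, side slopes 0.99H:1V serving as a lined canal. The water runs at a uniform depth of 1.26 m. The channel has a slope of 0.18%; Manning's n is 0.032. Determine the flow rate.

With bottom width b = 4.47 m and side slope z = 0.99: A = (b + zy)y = (4.47 + 0.99×1.26)×1.26 = 7.204 m²; P = b + 2y√(1+z²) = 4.47 + 2×1.26×1.407 = 8.016 m.
Hydraulic radius R = A/P = 7.204/8.016 = 0.8987 m.
Manning's equation: Q = (1/n) A R^(2/3) S^(1/2) = (1/0.032) × 7.204 × 0.8987^(2/3) × 0.0018^(1/2) = 8.89 m³/s.

Q = 8.89 m³/s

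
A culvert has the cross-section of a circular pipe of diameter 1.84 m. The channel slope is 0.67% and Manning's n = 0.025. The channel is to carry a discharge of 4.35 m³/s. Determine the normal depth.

Manning's equation rearranged: A R^(2/3) = nQ / (1·√S) = 0.025 × 4.35 / (√0.0067) = 1.329.
Try y = 1.59 m: A R^(2/3) = 1.652 — over.
Try y = 1.29 m: A R^(2/3) = 1.329 — matches.

y_n = 1.29 m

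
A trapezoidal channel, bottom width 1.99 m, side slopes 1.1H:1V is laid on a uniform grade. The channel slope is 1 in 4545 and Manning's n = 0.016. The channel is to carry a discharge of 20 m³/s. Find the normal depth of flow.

Manning's equation rearranged: A R^(2/3) = nQ / (1·√S) = 0.016 × 20 / (√0.00022) = 21.57.
Try y = 2.26 m: A R^(2/3) = 11.18 — short.
Try y = 3.84 m: A R^(2/3) = 35.04 — over.
Try y = 3.08 m: A R^(2/3) = 21.57 — ≈ 21.57.

y_n = 3.08 m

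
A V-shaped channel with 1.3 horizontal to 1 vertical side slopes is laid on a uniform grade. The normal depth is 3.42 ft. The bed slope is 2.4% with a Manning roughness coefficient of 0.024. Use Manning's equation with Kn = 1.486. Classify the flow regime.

supercritical

For a triangular section with side slope z = 1.3: A = zy² = 1.3×3.42² = 15.21 ft²; P = 2y√(1+z²) = 2×3.42×1.64 = 11.22 ft.
Hydraulic radius R = A/P = 15.21/11.22 = 1.355 ft.
V = (1.486/n) R^(2/3) √S = (1.486/0.024) × 1.355^(2/3) × √0.024 = 11.75 ft/s. Hydraulic depth D_h = A/T = 15.21/8.892 = 1.71 ft.
Froude number Fr = V/√(g·D_h) = 11.75/√(32.2×1.71) = 1.58, which is greater than 1, so the flow is supercritical.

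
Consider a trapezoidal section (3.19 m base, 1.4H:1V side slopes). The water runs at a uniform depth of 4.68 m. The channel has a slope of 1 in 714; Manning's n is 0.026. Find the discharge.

Q = 116 m³/s

With bottom width b = 3.19 m and side slope z = 1.4: A = (b + zy)y = (3.19 + 1.4×4.68)×4.68 = 45.59 m²; P = b + 2y√(1+z²) = 3.19 + 2×4.68×1.72 = 19.29 m.
Hydraulic radius R = A/P = 45.59/19.29 = 2.363 m.
Manning's equation: Q = (1/n) A R^(2/3) S^(1/2) = (1/0.026) × 45.59 × 2.363^(2/3) × 0.001401^(1/2) = 116 m³/s.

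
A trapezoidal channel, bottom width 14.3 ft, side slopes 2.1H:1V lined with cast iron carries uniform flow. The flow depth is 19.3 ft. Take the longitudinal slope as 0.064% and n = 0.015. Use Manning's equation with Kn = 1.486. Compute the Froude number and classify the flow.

With bottom width b = 14.3 ft and side slope z = 2.1: A = (b + zy)y = (14.3 + 2.1×19.3)×19.3 = 1058 ft²; P = b + 2y√(1+z²) = 14.3 + 2×19.3×2.326 = 104.1 ft.
Hydraulic radius R = A/P = 1058/104.1 = 10.17 ft.
V = (1.486/n) R^(2/3) √S = (1.486/0.015) × 10.17^(2/3) × √0.00064 = 11.76 ft/s. Hydraulic depth D_h = A/T = 1058/95.36 = 11.1 ft.
Froude number Fr = V/√(g·D_h) = 11.76/√(32.2×11.1) = 0.622, which is less than 1, so the flow is subcritical.

subcritical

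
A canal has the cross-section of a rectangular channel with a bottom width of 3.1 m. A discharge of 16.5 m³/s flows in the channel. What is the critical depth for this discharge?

For a rectangular channel, critical depth y_c = (q²/g)^(1/3) where q = Q/b = 16.5/3.1 = 5.323 m²/s.
So y_c = (5.323²/9.81)^(1/3) = 1.42 m.

y_c = 1.42 m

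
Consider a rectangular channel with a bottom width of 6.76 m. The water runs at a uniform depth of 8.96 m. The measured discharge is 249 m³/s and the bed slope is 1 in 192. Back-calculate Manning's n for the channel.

Flow area A = b·y = 6.76 × 8.96 = 60.57 m². Wetted perimeter P = b + 2y = 6.76 + 2×8.96 = 24.68 m.
Hydraulic radius R = A/P = 60.57/24.68 = 2.454 m.
Rearranging Manning's equation: n = (1/Q) A R^(2/3) S^(1/2) = (1/249) × 60.57 × 2.454^(2/3) × √0.005208 = 0.0319.

n = 0.0319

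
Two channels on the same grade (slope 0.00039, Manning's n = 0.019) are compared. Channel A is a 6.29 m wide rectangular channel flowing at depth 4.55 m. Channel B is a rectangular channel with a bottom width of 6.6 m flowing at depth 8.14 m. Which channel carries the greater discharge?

channel B

Channel A: Flow area A = b·y = 6.29 × 4.55 = 28.62 m². Wetted perimeter P = b + 2y = 6.29 + 2×4.55 = 15.39 m. Hydraulic radius R = A/P = 28.62/15.39 = 1.86 m. Q_A = (1/0.019)·28.62·1.86^(2/3)·√0.00039 = 44.98 m³/s.
Channel B: Flow area A = b·y = 6.6 × 8.14 = 53.72 m². Wetted perimeter P = b + 2y = 6.6 + 2×8.14 = 22.88 m. Hydraulic radius R = A/P = 53.72/22.88 = 2.348 m. Q_B = (1/0.019)·53.72·2.348^(2/3)·√0.00039 = 98.65 m³/s.
Q_A = 44.98 m³/s vs Q_B = 98.65 m³/s, so channel B carries more.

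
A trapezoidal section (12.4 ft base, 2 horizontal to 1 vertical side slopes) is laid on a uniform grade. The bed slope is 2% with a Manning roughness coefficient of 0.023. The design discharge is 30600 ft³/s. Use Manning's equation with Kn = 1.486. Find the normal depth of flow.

y_n = 16.9 ft

Manning's equation rearranged: A R^(2/3) = nQ / (1.486·√S) = 0.023 × 30600 / (1.486 × √0.02) = 3349.
Try y = 11.7 ft: A R^(2/3) = 1455 — low.
Try y = 19.2 ft: A R^(2/3) = 4505 — high.
Try y = 16.9 ft: A R^(2/3) = 3347 — ≈ 3349.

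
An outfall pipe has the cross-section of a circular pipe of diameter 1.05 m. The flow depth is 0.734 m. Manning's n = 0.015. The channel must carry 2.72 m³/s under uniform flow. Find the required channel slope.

S = 0.0189

For a circular section of diameter D = 1.05 m at depth y = 0.734 m, the central angle is θ = 2 arccos(1 − 2y/D) = 3.96 rad. Then A = (D²/8)(θ − sin θ) = 0.6465 m² and P = Dθ/2 = 2.079 m.
Hydraulic radius R = A/P = 0.6465/2.079 = 0.3109 m.
From Manning's equation, S = [nQ / (1 A R^(2/3))]² = [0.015 × 2.72 / (1 × 0.6465 × 0.3109^(2/3))]² = 0.0189.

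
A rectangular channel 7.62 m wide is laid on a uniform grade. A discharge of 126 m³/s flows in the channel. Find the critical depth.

For a rectangular channel, critical depth y_c = (q²/g)^(1/3) where q = Q/b = 126/7.62 = 16.54 m²/s.
So y_c = (16.54²/9.81)^(1/3) = 3.03 m.

y_c = 3.03 m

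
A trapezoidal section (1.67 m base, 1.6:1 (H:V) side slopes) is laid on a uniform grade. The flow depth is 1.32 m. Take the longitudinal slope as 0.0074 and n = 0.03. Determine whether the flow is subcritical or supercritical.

With bottom width b = 1.67 m and side slope z = 1.6: A = (b + zy)y = (1.67 + 1.6×1.32)×1.32 = 4.992 m²; P = b + 2y√(1+z²) = 1.67 + 2×1.32×1.887 = 6.651 m.
Hydraulic radius R = A/P = 4.992/6.651 = 0.7506 m.
V = (1/n) R^(2/3) √S = (1/0.03) × 0.7506^(2/3) × √0.0074 = 2.368 m/s. Hydraulic depth D_h = A/T = 4.992/5.894 = 0.847 m.
Froude number Fr = V/√(g·D_h) = 2.368/√(9.81×0.847) = 0.822, which is less than 1, so the flow is subcritical.

subcritical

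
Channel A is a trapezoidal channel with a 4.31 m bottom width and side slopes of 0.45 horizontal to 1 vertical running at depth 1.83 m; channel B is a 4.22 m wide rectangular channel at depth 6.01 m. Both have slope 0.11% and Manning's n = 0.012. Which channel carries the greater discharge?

Channel A: With bottom width b = 4.31 m and side slope z = 0.45: A = (b + zy)y = (4.31 + 0.45×1.83)×1.83 = 9.394 m²; P = b + 2y√(1+z²) = 4.31 + 2×1.83×1.097 = 8.324 m. Hydraulic radius R = A/P = 9.394/8.324 = 1.129 m. Q_A = (1/0.012)·9.394·1.129^(2/3)·√0.0011 = 28.15 m³/s.
Channel B: Flow area A = b·y = 4.22 × 6.01 = 25.36 m². Wetted perimeter P = b + 2y = 4.22 + 2×6.01 = 16.24 m. Hydraulic radius R = A/P = 25.36/16.24 = 1.562 m. Q_B = (1/0.012)·25.36·1.562^(2/3)·√0.0011 = 94.36 m³/s.
Q_A = 28.15 m³/s vs Q_B = 94.36 m³/s, so channel B carries more.

channel B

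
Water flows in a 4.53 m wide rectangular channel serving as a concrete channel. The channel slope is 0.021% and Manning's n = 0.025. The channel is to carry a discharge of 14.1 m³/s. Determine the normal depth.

Manning's equation rearranged: A R^(2/3) = nQ / (1·√S) = 0.025 × 14.1 / (√0.00021) = 24.32.
At y = 4.57 m: A R^(2/3) = 27.3 — over.
At y = 4.16 m: A R^(2/3) = 24.32 — close enough.

y_n = 4.16 m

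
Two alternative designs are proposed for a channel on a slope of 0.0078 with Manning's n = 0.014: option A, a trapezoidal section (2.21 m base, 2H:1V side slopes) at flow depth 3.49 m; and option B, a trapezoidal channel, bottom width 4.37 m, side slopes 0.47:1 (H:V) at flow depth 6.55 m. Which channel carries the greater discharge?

Channel A: With bottom width b = 2.21 m and side slope z = 2: A = (b + zy)y = (2.21 + 2×3.49)×3.49 = 32.07 m²; P = b + 2y√(1+z²) = 2.21 + 2×3.49×2.236 = 17.82 m. Hydraulic radius R = A/P = 32.07/17.82 = 1.8 m. Q_A = (1/0.014)·32.07·1.8^(2/3)·√0.0078 = 299.4 m³/s.
Channel B: With bottom width b = 4.37 m and side slope z = 0.47: A = (b + zy)y = (4.37 + 0.47×6.55)×6.55 = 48.79 m²; P = b + 2y√(1+z²) = 4.37 + 2×6.55×1.105 = 18.84 m. Hydraulic radius R = A/P = 48.79/18.84 = 2.589 m. Q_B = (1/0.014)·48.79·2.589^(2/3)·√0.0078 = 580.3 m³/s.
Q_A = 299.4 m³/s vs Q_B = 580.3 m³/s, so channel B carries more.

channel B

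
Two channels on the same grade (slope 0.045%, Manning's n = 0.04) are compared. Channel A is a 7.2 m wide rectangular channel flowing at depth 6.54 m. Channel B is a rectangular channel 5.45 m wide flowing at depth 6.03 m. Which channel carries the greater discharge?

channel A

Channel A: Flow area A = b·y = 7.2 × 6.54 = 47.09 m². Wetted perimeter P = b + 2y = 7.2 + 2×6.54 = 20.28 m. Hydraulic radius R = A/P = 47.09/20.28 = 2.322 m. Q_A = (1/0.04)·47.09·2.322^(2/3)·√0.00045 = 43.79 m³/s.
Channel B: Flow area A = b·y = 5.45 × 6.03 = 32.86 m². Wetted perimeter P = b + 2y = 5.45 + 2×6.03 = 17.51 m. Hydraulic radius R = A/P = 32.86/17.51 = 1.877 m. Q_B = (1/0.04)·32.86·1.877^(2/3)·√0.00045 = 26.52 m³/s.
Q_A = 43.79 m³/s vs Q_B = 26.52 m³/s, so channel A carries more.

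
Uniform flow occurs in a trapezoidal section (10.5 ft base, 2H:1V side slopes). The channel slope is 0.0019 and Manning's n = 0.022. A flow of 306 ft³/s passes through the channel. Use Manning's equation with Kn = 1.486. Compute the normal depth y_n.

y_n = 3.43 ft

Manning's equation rearranged: A R^(2/3) = nQ / (1.486·√S) = 0.022 × 306 / (1.486 × √0.0019) = 103.9.
Trying y = 3.77 ft: A R^(2/3) = 124.8 — over.
Trying y = 2.91 ft: A R^(2/3) = 75.88 — short.
Trying y = 3.43 ft: A R^(2/3) = 103.9 — close enough.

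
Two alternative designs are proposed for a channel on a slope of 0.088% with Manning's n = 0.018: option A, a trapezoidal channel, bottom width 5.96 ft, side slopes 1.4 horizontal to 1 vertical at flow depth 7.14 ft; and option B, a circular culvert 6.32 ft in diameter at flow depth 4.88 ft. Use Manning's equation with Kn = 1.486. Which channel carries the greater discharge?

Channel A: With bottom width b = 5.96 ft and side slope z = 1.4: A = (b + zy)y = (5.96 + 1.4×7.14)×7.14 = 113.9 ft²; P = b + 2y√(1+z²) = 5.96 + 2×7.14×1.72 = 30.53 ft. Hydraulic radius R = A/P = 113.9/30.53 = 3.732 ft. Q_A = (1.486/0.018)·113.9·3.732^(2/3)·√0.00088 = 671.3 ft³/s.
Channel B: For a circular section of diameter D = 6.32 ft at depth y = 4.88 ft, the central angle is θ = 2 arccos(1 − 2y/D) = 4.293 rad. Then A = (D²/8)(θ − sin θ) = 25.99 ft² and P = Dθ/2 = 13.56 ft. Hydraulic radius R = A/P = 25.99/13.56 = 1.916 ft. Q_B = (1.486/0.018)·25.99·1.916^(2/3)·√0.00088 = 98.2 ft³/s.
Q_A = 671.3 ft³/s vs Q_B = 98.2 ft³/s, so channel A carries more.

channel A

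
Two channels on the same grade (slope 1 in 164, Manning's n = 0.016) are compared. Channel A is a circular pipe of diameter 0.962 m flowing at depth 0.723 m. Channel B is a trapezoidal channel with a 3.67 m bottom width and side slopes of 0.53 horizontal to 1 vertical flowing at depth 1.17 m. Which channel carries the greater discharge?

Channel A: For a circular section of diameter D = 0.962 m at depth y = 0.723 m, the central angle is θ = 2 arccos(1 − 2y/D) = 4.196 rad. Then A = (D²/8)(θ − sin θ) = 0.586 m² and P = Dθ/2 = 2.018 m. Hydraulic radius R = A/P = 0.586/2.018 = 0.2903 m. Q_A = (1/0.016)·0.586·0.2903^(2/3)·√0.006098 = 1.254 m³/s.
Channel B: With bottom width b = 3.67 m and side slope z = 0.53: A = (b + zy)y = (3.67 + 0.53×1.17)×1.17 = 5.019 m²; P = b + 2y√(1+z²) = 3.67 + 2×1.17×1.132 = 6.318 m. Hydraulic radius R = A/P = 5.019/6.318 = 0.7944 m. Q_B = (1/0.016)·5.019·0.7944^(2/3)·√0.006098 = 21.01 m³/s.
Q_A = 1.254 m³/s vs Q_B = 21.01 m³/s, so channel B carries more.

channel B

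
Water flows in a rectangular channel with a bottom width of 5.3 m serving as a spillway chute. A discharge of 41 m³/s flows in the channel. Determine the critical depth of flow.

For a rectangular channel, critical depth y_c = (q²/g)^(1/3) where q = Q/b = 41/5.3 = 7.736 m²/s.
So y_c = (7.736²/9.81)^(1/3) = 1.83 m.

y_c = 1.83 m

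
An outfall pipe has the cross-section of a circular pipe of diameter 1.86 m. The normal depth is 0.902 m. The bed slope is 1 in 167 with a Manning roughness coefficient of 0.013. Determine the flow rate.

Q = 4.61 m³/s

For a circular section of diameter D = 1.86 m at depth y = 0.902 m, the central angle is θ = 2 arccos(1 − 2y/D) = 3.081 rad. Then A = (D²/8)(θ − sin θ) = 1.307 m² and P = Dθ/2 = 2.866 m.
Hydraulic radius R = A/P = 1.307/2.866 = 0.4559 m.
Manning's equation: Q = (1/n) A R^(2/3) S^(1/2) = (1/0.013) × 1.307 × 0.4559^(2/3) × 0.005988^(1/2) = 4.61 m³/s.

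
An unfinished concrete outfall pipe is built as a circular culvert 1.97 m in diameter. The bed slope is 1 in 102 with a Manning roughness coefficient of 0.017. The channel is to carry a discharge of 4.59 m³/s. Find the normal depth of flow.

y_n = 0.884 m

Manning's equation rearranged: A R^(2/3) = nQ / (1·√S) = 0.017 × 4.59 / (√0.009804) = 0.7881.
Trying y = 0.604 m: A R^(2/3) = 0.3882 — too small.
Trying y = 0.884 m: A R^(2/3) = 0.7878 — close enough.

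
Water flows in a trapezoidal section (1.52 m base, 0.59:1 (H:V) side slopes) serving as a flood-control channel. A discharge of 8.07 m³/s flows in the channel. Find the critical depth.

At critical depth, Q² T / (g A³) = 1, i.e. A³/T = Q²/g = 8.07²/9.81 = 6.639.
Trying y = 1.08 m: A³/T = 4.525 — too small.
Trying y = 1.34 m: A³/T = 9.571 — too large.
Trying y = 1.21 m: A³/T = 6.7 — close enough.

y_c = 1.21 m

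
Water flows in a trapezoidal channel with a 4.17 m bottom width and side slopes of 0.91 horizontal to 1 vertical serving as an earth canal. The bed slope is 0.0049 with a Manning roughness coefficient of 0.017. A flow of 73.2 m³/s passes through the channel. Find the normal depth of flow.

Manning's equation rearranged: A R^(2/3) = nQ / (1·√S) = 0.017 × 73.2 / (√0.0049) = 17.78.
At y = 1.9 m: A R^(2/3) = 12.69 — low.
At y = 2.91 m: A R^(2/3) = 27.68 — high.
At y = 2.29 m: A R^(2/3) = 17.77 — ≈ 17.78.

y_n = 2.29 m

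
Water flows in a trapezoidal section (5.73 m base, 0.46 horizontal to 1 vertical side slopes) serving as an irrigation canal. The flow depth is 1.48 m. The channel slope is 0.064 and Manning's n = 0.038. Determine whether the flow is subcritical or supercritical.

With bottom width b = 5.73 m and side slope z = 0.46: A = (b + zy)y = (5.73 + 0.46×1.48)×1.48 = 9.488 m²; P = b + 2y√(1+z²) = 5.73 + 2×1.48×1.101 = 8.988 m.
Hydraulic radius R = A/P = 9.488/8.988 = 1.056 m.
V = (1/n) R^(2/3) √S = (1/0.038) × 1.056^(2/3) × √0.064 = 6.902 m/s. Hydraulic depth D_h = A/T = 9.488/7.092 = 1.338 m.
Froude number Fr = V/√(g·D_h) = 6.902/√(9.81×1.338) = 1.91, which is greater than 1, so the flow is supercritical.

supercritical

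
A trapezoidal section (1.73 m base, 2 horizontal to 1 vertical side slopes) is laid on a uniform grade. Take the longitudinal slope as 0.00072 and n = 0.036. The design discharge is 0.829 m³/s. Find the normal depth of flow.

Manning's equation rearranged: A R^(2/3) = nQ / (1·√S) = 0.036 × 0.829 / (√0.00072) = 1.112.
At y = 0.475 m: A R^(2/3) = 0.6083 — too small.
At y = 0.65 m: A R^(2/3) = 1.113 — close enough.

y_n = 0.65 m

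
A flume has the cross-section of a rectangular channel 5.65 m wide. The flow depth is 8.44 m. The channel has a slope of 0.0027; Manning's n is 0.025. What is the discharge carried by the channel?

Q = 163 m³/s

Flow area A = b·y = 5.65 × 8.44 = 47.69 m². Wetted perimeter P = b + 2y = 5.65 + 2×8.44 = 22.53 m.
Hydraulic radius R = A/P = 47.69/22.53 = 2.117 m.
Manning's equation: Q = (1/n) A R^(2/3) S^(1/2) = (1/0.025) × 47.69 × 2.117^(2/3) × 0.0027^(1/2) = 163 m³/s.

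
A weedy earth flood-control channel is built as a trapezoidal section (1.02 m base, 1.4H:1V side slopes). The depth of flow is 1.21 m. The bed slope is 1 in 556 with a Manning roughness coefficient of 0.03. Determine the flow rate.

With bottom width b = 1.02 m and side slope z = 1.4: A = (b + zy)y = (1.02 + 1.4×1.21)×1.21 = 3.284 m²; P = b + 2y√(1+z²) = 1.02 + 2×1.21×1.72 = 5.184 m.
Hydraulic radius R = A/P = 3.284/5.184 = 0.6335 m.
Manning's equation: Q = (1/n) A R^(2/3) S^(1/2) = (1/0.03) × 3.284 × 0.6335^(2/3) × 0.001799^(1/2) = 3.42 m³/s.

Q = 3.42 m³/s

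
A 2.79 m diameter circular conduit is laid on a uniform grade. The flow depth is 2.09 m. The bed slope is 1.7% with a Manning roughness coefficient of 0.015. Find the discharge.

Q = 38.1 m³/s

For a circular section of diameter D = 2.79 m at depth y = 2.09 m, the central angle is θ = 2 arccos(1 − 2y/D) = 4.185 rad. Then A = (D²/8)(θ − sin θ) = 4.912 m² and P = Dθ/2 = 5.838 m.
Hydraulic radius R = A/P = 4.912/5.838 = 0.8415 m.
Manning's equation: Q = (1/n) A R^(2/3) S^(1/2) = (1/0.015) × 4.912 × 0.8415^(2/3) × 0.017^(1/2) = 38.1 m³/s.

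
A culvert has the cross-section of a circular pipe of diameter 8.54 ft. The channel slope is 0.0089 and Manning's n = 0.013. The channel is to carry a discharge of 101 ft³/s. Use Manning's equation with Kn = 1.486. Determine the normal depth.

y_n = 1.81 ft

Manning's equation rearranged: A R^(2/3) = nQ / (1.486·√S) = 0.013 × 101 / (1.486 × √0.0089) = 9.366.
Try y = 2.19 ft: A R^(2/3) = 13.68 — over.
Try y = 1.3 ft: A R^(2/3) = 4.759 — short.
Try y = 1.81 ft: A R^(2/3) = 9.351 — close enough.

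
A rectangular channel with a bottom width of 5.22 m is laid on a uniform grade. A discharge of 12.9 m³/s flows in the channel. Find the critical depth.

For a rectangular channel, critical depth y_c = (q²/g)^(1/3) where q = Q/b = 12.9/5.22 = 2.471 m²/s.
So y_c = (2.471²/9.81)^(1/3) = 0.854 m.

y_c = 0.854 m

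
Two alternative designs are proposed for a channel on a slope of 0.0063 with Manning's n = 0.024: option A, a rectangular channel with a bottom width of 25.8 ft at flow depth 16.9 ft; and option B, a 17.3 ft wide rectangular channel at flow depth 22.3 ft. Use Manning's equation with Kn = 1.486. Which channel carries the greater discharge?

channel A

Channel A: Flow area A = b·y = 25.8 × 16.9 = 436 ft². Wetted perimeter P = b + 2y = 25.8 + 2×16.9 = 59.6 ft. Hydraulic radius R = A/P = 436/59.6 = 7.316 ft. Q_A = (1.486/0.024)·436·7.316^(2/3)·√0.0063 = 8075 ft³/s.
Channel B: Flow area A = b·y = 17.3 × 22.3 = 385.8 ft². Wetted perimeter P = b + 2y = 17.3 + 2×22.3 = 61.9 ft. Hydraulic radius R = A/P = 385.8/61.9 = 6.232 ft. Q_B = (1.486/0.024)·385.8·6.232^(2/3)·√0.0063 = 6421 ft³/s.
Q_A = 8075 ft³/s vs Q_B = 6421 ft³/s, so channel A carries more.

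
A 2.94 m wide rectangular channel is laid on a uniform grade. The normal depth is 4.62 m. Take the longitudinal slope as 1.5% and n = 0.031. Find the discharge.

Flow area A = b·y = 2.94 × 4.62 = 13.58 m². Wetted perimeter P = b + 2y = 2.94 + 2×4.62 = 12.18 m.
Hydraulic radius R = A/P = 13.58/12.18 = 1.115 m.
Manning's equation: Q = (1/n) A R^(2/3) S^(1/2) = (1/0.031) × 13.58 × 1.115^(2/3) × 0.015^(1/2) = 57.7 m³/s.

Q = 57.7 m³/s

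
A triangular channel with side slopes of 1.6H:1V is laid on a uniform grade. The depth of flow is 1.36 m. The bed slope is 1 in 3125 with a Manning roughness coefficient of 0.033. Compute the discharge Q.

For a triangular section with side slope z = 1.6: A = zy² = 1.6×1.36² = 2.959 m²; P = 2y√(1+z²) = 2×1.36×1.887 = 5.132 m.
Hydraulic radius R = A/P = 2.959/5.132 = 0.5766 m.
Manning's equation: Q = (1/n) A R^(2/3) S^(1/2) = (1/0.033) × 2.959 × 0.5766^(2/3) × 0.00032^(1/2) = 1.11 m³/s.

Q = 1.11 m³/s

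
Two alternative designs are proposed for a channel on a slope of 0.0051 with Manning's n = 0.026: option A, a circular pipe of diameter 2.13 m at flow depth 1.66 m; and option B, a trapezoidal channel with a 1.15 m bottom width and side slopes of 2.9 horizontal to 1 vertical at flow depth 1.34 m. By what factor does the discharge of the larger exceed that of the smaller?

Channel A: For a circular section of diameter D = 2.13 m at depth y = 1.66 m, the central angle is θ = 2 arccos(1 − 2y/D) = 4.327 rad. Then A = (D²/8)(θ − sin θ) = 2.98 m² and P = Dθ/2 = 4.608 m. Hydraulic radius R = A/P = 2.98/4.608 = 0.6465 m. Q_A = (1/0.026)·2.98·0.6465^(2/3)·√0.0051 = 6.119 m³/s.
Channel B: With bottom width b = 1.15 m and side slope z = 2.9: A = (b + zy)y = (1.15 + 2.9×1.34)×1.34 = 6.748 m²; P = b + 2y√(1+z²) = 1.15 + 2×1.34×3.068 = 9.371 m. Hydraulic radius R = A/P = 6.748/9.371 = 0.7201 m. Q_B = (1/0.026)·6.748·0.7201^(2/3)·√0.0051 = 14.89 m³/s.
The larger discharge is 14.89 m³/s and the smaller is 6.119 m³/s; the ratio is 2.43.

2.43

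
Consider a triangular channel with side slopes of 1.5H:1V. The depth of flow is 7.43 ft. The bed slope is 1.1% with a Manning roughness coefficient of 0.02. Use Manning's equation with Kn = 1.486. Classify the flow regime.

supercritical

For a triangular section with side slope z = 1.5: A = zy² = 1.5×7.43² = 82.81 ft²; P = 2y√(1+z²) = 2×7.43×1.803 = 26.79 ft.
Hydraulic radius R = A/P = 82.81/26.79 = 3.091 ft.
V = (1.486/n) R^(2/3) √S = (1.486/0.02) × 3.091^(2/3) × √0.011 = 16.54 ft/s. Hydraulic depth D_h = A/T = 82.81/22.29 = 3.715 ft.
Froude number Fr = V/√(g·D_h) = 16.54/√(32.2×3.715) = 1.51, which is greater than 1, so the flow is supercritical.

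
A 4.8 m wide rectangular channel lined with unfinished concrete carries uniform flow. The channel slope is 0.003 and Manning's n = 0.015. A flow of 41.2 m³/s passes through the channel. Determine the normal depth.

Manning's equation rearranged: A R^(2/3) = nQ / (1·√S) = 0.015 × 41.2 / (√0.003) = 11.28.
At y = 2.39 m: A R^(2/3) = 12.94 — high.
At y = 2.16 m: A R^(2/3) = 11.29 — ≈ 11.28.

y_n = 2.16 m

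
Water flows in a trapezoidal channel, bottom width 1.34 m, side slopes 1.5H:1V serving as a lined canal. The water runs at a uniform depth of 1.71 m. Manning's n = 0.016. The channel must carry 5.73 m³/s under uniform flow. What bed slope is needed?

With bottom width b = 1.34 m and side slope z = 1.5: A = (b + zy)y = (1.34 + 1.5×1.71)×1.71 = 6.678 m²; P = b + 2y√(1+z²) = 1.34 + 2×1.71×1.803 = 7.505 m.
Hydraulic radius R = A/P = 6.678/7.505 = 0.8897 m.
From Manning's equation, S = [nQ / (1 A R^(2/3))]² = [0.016 × 5.73 / (1 × 6.678 × 0.8897^(2/3))]² = 0.00022.

S = 0.00022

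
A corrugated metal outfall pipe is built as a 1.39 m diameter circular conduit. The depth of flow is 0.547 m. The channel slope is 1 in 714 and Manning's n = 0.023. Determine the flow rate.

For a circular section of diameter D = 1.39 m at depth y = 0.547 m, the central angle is θ = 2 arccos(1 − 2y/D) = 2.712 rad. Then A = (D²/8)(θ − sin θ) = 0.5546 m² and P = Dθ/2 = 1.885 m.
Hydraulic radius R = A/P = 0.5546/1.885 = 0.2942 m.
Manning's equation: Q = (1/n) A R^(2/3) S^(1/2) = (1/0.023) × 0.5546 × 0.2942^(2/3) × 0.001401^(1/2) = 0.399 m³/s.

Q = 0.399 m³/s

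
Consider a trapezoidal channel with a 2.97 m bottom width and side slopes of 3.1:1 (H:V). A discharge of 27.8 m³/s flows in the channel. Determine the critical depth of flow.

At critical depth, Q² T / (g A³) = 1, i.e. A³/T = Q²/g = 27.8²/9.81 = 78.78.
At y = 0.945 m: A³/T = 19.63 — too small.
At y = 1.35 m: A³/T = 79.47 — close enough.

y_c = 1.35 m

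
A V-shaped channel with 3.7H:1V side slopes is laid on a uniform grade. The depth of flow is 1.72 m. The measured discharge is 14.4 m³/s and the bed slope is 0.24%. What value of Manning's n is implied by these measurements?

For a triangular section with side slope z = 3.7: A = zy² = 3.7×1.72² = 10.95 m²; P = 2y√(1+z²) = 2×1.72×3.833 = 13.18 m.
Hydraulic radius R = A/P = 10.95/13.18 = 0.8302 m.
Rearranging Manning's equation: n = (1/Q) A R^(2/3) S^(1/2) = (1/14.4) × 10.95 × 0.8302^(2/3) × √0.0024 = 0.0329.

n = 0.0329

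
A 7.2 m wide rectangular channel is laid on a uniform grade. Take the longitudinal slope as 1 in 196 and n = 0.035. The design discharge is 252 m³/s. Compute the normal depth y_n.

y_n = 9.12 m

Manning's equation rearranged: A R^(2/3) = nQ / (1·√S) = 0.035 × 252 / (√0.005102) = 123.5.
At y = 11.4 m: A R^(2/3) = 160.6 — high.
At y = 6.71 m: A R^(2/3) = 85.22 — low.
At y = 9.12 m: A R^(2/3) = 123.6 — ≈ 123.5.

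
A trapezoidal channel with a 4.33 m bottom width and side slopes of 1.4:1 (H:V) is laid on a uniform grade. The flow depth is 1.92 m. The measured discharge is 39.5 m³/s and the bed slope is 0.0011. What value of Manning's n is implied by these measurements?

With bottom width b = 4.33 m and side slope z = 1.4: A = (b + zy)y = (4.33 + 1.4×1.92)×1.92 = 13.47 m²; P = b + 2y√(1+z²) = 4.33 + 2×1.92×1.72 = 10.94 m.
Hydraulic radius R = A/P = 13.47/10.94 = 1.232 m.
Rearranging Manning's equation: n = (1/Q) A R^(2/3) S^(1/2) = (1/39.5) × 13.47 × 1.232^(2/3) × √0.0011 = 0.013.

n = 0.013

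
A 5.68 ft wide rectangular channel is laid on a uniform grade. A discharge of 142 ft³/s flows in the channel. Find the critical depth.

For a rectangular channel, critical depth y_c = (q²/g)^(1/3) where q = Q/b = 142/5.68 = 25 ft²/s.
So y_c = (25²/32.2)^(1/3) = 2.69 ft.

y_c = 2.69 ft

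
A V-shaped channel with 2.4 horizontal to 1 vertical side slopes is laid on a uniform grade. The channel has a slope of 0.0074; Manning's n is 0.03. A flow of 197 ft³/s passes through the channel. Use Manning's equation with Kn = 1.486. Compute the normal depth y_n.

Manning's equation rearranged: A R^(2/3) = nQ / (1.486·√S) = 0.03 × 197 / (1.486 × √0.0074) = 46.23.
Trying y = 4.57 ft: A R^(2/3) = 82.44 — too large.
Trying y = 2.62 ft: A R^(2/3) = 18.7 — too small.
Trying y = 3.68 ft: A R^(2/3) = 46.27 — matches.

y_n = 3.68 ft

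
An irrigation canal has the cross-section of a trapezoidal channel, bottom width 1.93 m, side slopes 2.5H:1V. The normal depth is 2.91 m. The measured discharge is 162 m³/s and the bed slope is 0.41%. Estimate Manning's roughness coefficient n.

With bottom width b = 1.93 m and side slope z = 2.5: A = (b + zy)y = (1.93 + 2.5×2.91)×2.91 = 26.79 m²; P = b + 2y√(1+z²) = 1.93 + 2×2.91×2.693 = 17.6 m.
Hydraulic radius R = A/P = 26.79/17.6 = 1.522 m.
Rearranging Manning's equation: n = (1/Q) A R^(2/3) S^(1/2) = (1/162) × 26.79 × 1.522^(2/3) × √0.0041 = 0.014.

n = 0.014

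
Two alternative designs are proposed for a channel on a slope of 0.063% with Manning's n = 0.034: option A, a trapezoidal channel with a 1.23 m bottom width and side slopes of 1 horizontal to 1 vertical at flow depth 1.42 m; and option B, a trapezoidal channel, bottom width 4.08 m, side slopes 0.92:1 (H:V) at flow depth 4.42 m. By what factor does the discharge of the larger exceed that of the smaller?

Channel A: With bottom width b = 1.23 m and side slope z = 1: A = (b + zy)y = (1.23 + 1×1.42)×1.42 = 3.763 m²; P = b + 2y√(1+z²) = 1.23 + 2×1.42×1.414 = 5.246 m. Hydraulic radius R = A/P = 3.763/5.246 = 0.7173 m. Q_A = (1/0.034)·3.763·0.7173^(2/3)·√0.00063 = 2.226 m³/s.
Channel B: With bottom width b = 4.08 m and side slope z = 0.92: A = (b + zy)y = (4.08 + 0.92×4.42)×4.42 = 36.01 m²; P = b + 2y√(1+z²) = 4.08 + 2×4.42×1.359 = 16.09 m. Hydraulic radius R = A/P = 36.01/16.09 = 2.238 m. Q_B = (1/0.034)·36.01·2.238^(2/3)·√0.00063 = 45.47 m³/s.
The larger discharge is 45.47 m³/s and the smaller is 2.226 m³/s; the ratio is 20.4.

20.4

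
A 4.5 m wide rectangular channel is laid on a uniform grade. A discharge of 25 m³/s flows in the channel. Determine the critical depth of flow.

For a rectangular channel, critical depth y_c = (q²/g)^(1/3) where q = Q/b = 25/4.5 = 5.556 m²/s.
So y_c = (5.556²/9.81)^(1/3) = 1.47 m.

y_c = 1.47 m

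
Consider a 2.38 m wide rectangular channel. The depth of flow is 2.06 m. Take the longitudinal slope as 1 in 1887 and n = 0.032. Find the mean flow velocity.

Flow area A = b·y = 2.38 × 2.06 = 4.903 m². Wetted perimeter P = b + 2y = 2.38 + 2×2.06 = 6.5 m.
Hydraulic radius R = A/P = 4.903/6.5 = 0.7543 m.
From Manning's equation, V = (1/n) R^(2/3) S^(1/2) = (1/0.032) × 0.7543^(2/3) × 0.0005299^(1/2) = 0.596 m/s.

V = 0.596 m/s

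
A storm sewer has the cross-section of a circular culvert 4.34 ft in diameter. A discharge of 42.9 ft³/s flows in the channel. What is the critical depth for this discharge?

y_c = 1.91 ft

At critical depth, Q² T / (g A³) = 1, i.e. A³/T = Q²/g = 42.9²/32.2 = 57.16.
Try y = 2.26 ft: A³/T = 108.9 — high.
Try y = 1.45 ft: A³/T = 19.83 — low.
Try y = 1.91 ft: A³/T = 57.24 — ≈ 57.16.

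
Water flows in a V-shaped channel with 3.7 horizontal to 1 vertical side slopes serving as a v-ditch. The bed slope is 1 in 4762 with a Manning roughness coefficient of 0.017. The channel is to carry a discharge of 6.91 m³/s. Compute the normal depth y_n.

y_n = 1.61 m

Manning's equation rearranged: A R^(2/3) = nQ / (1·√S) = 0.017 × 6.91 / (√0.00021) = 8.106.
Trying y = 1.86 m: A R^(2/3) = 11.91 — over.
Trying y = 1.22 m: A R^(2/3) = 3.869 — short.
Trying y = 1.61 m: A R^(2/3) = 8.107 — matches.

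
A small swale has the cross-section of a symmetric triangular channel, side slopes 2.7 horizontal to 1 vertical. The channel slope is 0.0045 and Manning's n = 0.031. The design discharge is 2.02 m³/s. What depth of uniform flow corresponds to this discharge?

y_n = 0.811 m

Manning's equation rearranged: A R^(2/3) = nQ / (1·√S) = 0.031 × 2.02 / (√0.0045) = 0.9335.
Trying y = 0.634 m: A R^(2/3) = 0.4834 — short.
Trying y = 0.811 m: A R^(2/3) = 0.9321 — ≈ 0.9335.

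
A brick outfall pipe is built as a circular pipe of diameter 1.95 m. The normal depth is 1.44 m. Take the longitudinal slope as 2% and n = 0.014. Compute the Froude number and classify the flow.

supercritical

For a circular section of diameter D = 1.95 m at depth y = 1.44 m, the central angle is θ = 2 arccos(1 − 2y/D) = 4.136 rad. Then A = (D²/8)(θ − sin θ) = 2.364 m² and P = Dθ/2 = 4.032 m.
Hydraulic radius R = A/P = 2.364/4.032 = 0.5863 m.
V = (1/n) R^(2/3) √S = (1/0.014) × 0.5863^(2/3) × √0.02 = 7.076 m/s. Hydraulic depth D_h = A/T = 2.364/1.714 = 1.379 m.
Froude number Fr = V/√(g·D_h) = 7.076/√(9.81×1.379) = 1.92, which is greater than 1, so the flow is supercritical.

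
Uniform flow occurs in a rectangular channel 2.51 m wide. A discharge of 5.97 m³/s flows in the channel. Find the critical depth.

For a rectangular channel, critical depth y_c = (q²/g)^(1/3) where q = Q/b = 5.97/2.51 = 2.378 m²/s.
So y_c = (2.378²/9.81)^(1/3) = 0.832 m.

y_c = 0.832 m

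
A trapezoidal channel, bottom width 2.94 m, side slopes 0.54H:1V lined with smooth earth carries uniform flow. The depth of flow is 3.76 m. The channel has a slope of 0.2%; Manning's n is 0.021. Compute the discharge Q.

Q = 55.1 m³/s

With bottom width b = 2.94 m and side slope z = 0.54: A = (b + zy)y = (2.94 + 0.54×3.76)×3.76 = 18.69 m²; P = b + 2y√(1+z²) = 2.94 + 2×3.76×1.136 = 11.49 m.
Hydraulic radius R = A/P = 18.69/11.49 = 1.627 m.
Manning's equation: Q = (1/n) A R^(2/3) S^(1/2) = (1/0.021) × 18.69 × 1.627^(2/3) × 0.002^(1/2) = 55.1 m³/s.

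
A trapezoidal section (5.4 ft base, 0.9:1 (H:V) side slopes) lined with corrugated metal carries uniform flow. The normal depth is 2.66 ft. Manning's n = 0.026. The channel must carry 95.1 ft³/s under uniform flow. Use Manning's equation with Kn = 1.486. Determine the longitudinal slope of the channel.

With bottom width b = 5.4 ft and side slope z = 0.9: A = (b + zy)y = (5.4 + 0.9×2.66)×2.66 = 20.73 ft²; P = b + 2y√(1+z²) = 5.4 + 2×2.66×1.345 = 12.56 ft.
Hydraulic radius R = A/P = 20.73/12.56 = 1.651 ft.
From Manning's equation, S = [nQ / (1.486 A R^(2/3))]² = [0.026 × 95.1 / (1.486 × 20.73 × 1.651^(2/3))]² = 0.0033.

S = 0.0033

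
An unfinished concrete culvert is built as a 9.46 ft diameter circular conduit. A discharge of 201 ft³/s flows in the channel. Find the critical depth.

y_c = 3.37 ft

At critical depth, Q² T / (g A³) = 1, i.e. A³/T = Q²/g = 201²/32.2 = 1255.
Try y = 4.28 ft: A³/T = 3131 — high.
Try y = 2.33 ft: A³/T = 298.8 — low.
Try y = 3.37 ft: A³/T = 1250 — close enough.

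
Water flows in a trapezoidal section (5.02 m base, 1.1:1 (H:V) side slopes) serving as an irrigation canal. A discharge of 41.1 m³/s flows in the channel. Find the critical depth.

At critical depth, Q² T / (g A³) = 1, i.e. A³/T = Q²/g = 41.1²/9.81 = 172.2.
Trying y = 1.4 m: A³/T = 95.63 — short.
Trying y = 1.85 m: A³/T = 244.6 — over.
Trying y = 1.67 m: A³/T = 172.7 — ≈ 172.2.

y_c = 1.67 m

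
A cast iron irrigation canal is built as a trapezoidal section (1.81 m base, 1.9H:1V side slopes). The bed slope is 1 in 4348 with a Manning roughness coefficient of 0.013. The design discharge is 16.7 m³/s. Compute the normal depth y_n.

y_n = 2.18 m

Manning's equation rearranged: A R^(2/3) = nQ / (1·√S) = 0.013 × 16.7 / (√0.00023) = 14.32.
Try y = 1.89 m: A R^(2/3) = 10.4 — short.
Try y = 2.18 m: A R^(2/3) = 14.34 — close enough.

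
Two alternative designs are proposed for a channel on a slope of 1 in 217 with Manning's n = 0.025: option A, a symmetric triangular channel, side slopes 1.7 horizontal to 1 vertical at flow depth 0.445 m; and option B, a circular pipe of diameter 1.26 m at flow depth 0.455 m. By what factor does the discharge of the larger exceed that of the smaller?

Channel A: For a triangular section with side slope z = 1.7: A = zy² = 1.7×0.445² = 0.3366 m²; P = 2y√(1+z²) = 2×0.445×1.972 = 1.755 m. Hydraulic radius R = A/P = 0.3366/1.755 = 0.1918 m. Q_A = (1/0.025)·0.3366·0.1918^(2/3)·√0.004608 = 0.304 m³/s.
Channel B: For a circular section of diameter D = 1.26 m at depth y = 0.455 m, the central angle is θ = 2 arccos(1 − 2y/D) = 2.579 rad. Then A = (D²/8)(θ − sin θ) = 0.4058 m² and P = Dθ/2 = 1.625 m. Hydraulic radius R = A/P = 0.4058/1.625 = 0.2498 m. Q_B = (1/0.025)·0.4058·0.2498^(2/3)·√0.004608 = 0.4371 m³/s.
The larger discharge is 0.4371 m³/s and the smaller is 0.304 m³/s; the ratio is 1.44.

1.44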